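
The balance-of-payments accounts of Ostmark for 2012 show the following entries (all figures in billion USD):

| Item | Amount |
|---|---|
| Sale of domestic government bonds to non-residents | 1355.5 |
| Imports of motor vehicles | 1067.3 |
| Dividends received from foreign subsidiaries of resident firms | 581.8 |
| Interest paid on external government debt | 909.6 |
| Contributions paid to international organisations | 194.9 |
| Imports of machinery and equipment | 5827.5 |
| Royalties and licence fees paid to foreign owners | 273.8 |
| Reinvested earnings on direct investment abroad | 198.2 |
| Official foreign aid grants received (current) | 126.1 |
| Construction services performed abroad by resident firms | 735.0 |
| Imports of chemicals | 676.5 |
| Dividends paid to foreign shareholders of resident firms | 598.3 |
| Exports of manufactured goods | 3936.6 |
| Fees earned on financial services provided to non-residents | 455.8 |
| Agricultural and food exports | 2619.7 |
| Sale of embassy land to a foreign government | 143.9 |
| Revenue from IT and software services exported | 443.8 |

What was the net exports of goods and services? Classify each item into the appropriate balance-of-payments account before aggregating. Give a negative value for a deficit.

Goods: 3936.6 - 1067.3 - 676.5 - 5827.5 + 2619.7 = -1015.0
Services: 443.8 + 455.8 - 273.8 + 735.0 = 1360.8
Trade balance = -1015.0 + 1360.8 = 345.8
(Excluded from the trade balance — financial account: sale of domestic government bonds to non-residents 1355.5; primary income: dividends received from foreign subsidiaries of resident firms 581.8, interest paid on external government debt 909.6, reinvested earnings on direct investment abroad 198.2, dividends paid to foreign shareholders of resident firms 598.3; secondary income: contributions paid to international organisations 194.9, official foreign aid grants received (current) 126.1; capital account: sale of embassy land to a foreign government 143.9.)

345.8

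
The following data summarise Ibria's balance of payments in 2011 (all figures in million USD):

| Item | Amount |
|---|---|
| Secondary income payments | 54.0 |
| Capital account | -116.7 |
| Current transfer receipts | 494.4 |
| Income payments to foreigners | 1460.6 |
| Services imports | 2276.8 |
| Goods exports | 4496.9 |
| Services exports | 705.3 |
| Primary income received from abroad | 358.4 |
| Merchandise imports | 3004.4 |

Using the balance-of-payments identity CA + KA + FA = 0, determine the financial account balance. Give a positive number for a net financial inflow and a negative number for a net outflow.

Goods balance = 4496.9 - 3004.4 = 1492.5
Services balance = 705.3 - 2276.8 = -1571.5
Trade balance (goods + services) = 1492.5 + (-1571.5) = -79.0
Net primary income = 358.4 - 1460.6 = -1102.2
Net secondary income = 494.4 - 54.0 = 440.4
Current account = -79.0 + (-1102.2) + 440.4 = -740.8
Financial account = -(-740.8 + (-116.7)) = 857.5

857.5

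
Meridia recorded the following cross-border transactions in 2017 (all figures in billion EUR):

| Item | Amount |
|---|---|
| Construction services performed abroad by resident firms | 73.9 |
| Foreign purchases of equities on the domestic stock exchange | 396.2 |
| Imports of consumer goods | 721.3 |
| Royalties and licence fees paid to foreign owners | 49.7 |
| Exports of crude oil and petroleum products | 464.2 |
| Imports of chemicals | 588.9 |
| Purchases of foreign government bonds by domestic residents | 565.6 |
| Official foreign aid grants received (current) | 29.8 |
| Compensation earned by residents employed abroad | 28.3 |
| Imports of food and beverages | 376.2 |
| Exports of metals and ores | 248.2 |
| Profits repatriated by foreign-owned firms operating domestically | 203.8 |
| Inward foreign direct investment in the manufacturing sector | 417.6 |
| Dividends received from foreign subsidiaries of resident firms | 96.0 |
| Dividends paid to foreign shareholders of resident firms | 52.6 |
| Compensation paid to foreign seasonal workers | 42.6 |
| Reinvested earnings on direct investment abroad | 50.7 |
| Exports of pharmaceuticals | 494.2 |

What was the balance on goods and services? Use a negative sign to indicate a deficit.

Goods: 248.2 - 588.9 + 464.2 - 376.2 + 494.2 - 721.3 = -479.8
Services: 73.9 - 49.7 = 24.2
Trade balance = -479.8 + 24.2 = -455.6
(Excluded from the trade balance — financial account: foreign purchases of equities on the domestic stock exchange 396.2, purchases of foreign government bonds by domestic residents 565.6, inward foreign direct investment in the manufacturing sector 417.6; secondary income: official foreign aid grants received (current) 29.8; primary income: compensation earned by residents employed abroad 28.3, profits repatriated by foreign-owned firms operating domestically 203.8, dividends received from foreign subsidiaries of resident firms 96.0, dividends paid to foreign shareholders of resident firms 52.6, compensation paid to foreign seasonal workers 42.6, reinvested earnings on direct investment abroad 50.7.)

-455.6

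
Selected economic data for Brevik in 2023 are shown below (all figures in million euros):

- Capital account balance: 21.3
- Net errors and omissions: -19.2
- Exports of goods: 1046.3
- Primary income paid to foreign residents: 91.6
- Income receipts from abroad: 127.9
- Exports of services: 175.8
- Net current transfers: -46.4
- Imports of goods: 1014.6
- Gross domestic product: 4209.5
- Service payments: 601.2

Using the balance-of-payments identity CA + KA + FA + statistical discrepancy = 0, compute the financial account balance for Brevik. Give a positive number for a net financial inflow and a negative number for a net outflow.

401.7

Goods balance = 1046.3 - 1014.6 = 31.7
Services balance = 175.8 - 601.2 = -425.4
Trade balance (goods + services) = 31.7 + (-425.4) = -393.7
Net primary income = 127.9 - 91.6 = 36.3
Net secondary income = -46.4
Current account = -393.7 + 36.3 + (-46.4) = -403.8
Financial account = -(-403.8 + 21.3 + (-19.2)) = 401.7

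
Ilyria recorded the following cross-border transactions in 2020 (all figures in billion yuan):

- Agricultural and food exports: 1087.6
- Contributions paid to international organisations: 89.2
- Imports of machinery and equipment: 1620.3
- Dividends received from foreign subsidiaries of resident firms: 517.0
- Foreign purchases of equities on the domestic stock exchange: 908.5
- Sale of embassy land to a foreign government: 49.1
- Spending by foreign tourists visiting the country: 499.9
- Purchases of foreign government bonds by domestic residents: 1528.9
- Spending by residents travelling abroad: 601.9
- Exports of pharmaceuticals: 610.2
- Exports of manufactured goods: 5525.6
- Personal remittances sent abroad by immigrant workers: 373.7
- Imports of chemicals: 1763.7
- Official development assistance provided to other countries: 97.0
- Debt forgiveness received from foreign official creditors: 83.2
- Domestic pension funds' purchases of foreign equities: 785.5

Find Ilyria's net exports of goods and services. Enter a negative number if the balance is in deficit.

3737.4

Goods: 1087.6 - 1763.7 + 5525.6 - 1620.3 + 610.2 = 3839.4
Services: -601.9 + 499.9 = -102.0
Trade balance = 3839.4 + (-102.0) = 3737.4
(Excluded from the trade balance — secondary income: contributions paid to international organisations 89.2, personal remittances sent abroad by immigrant workers 373.7, official development assistance provided to other countries 97.0; primary income: dividends received from foreign subsidiaries of resident firms 517.0; financial account: foreign purchases of equities on the domestic stock exchange 908.5, purchases of foreign government bonds by domestic residents 1528.9, domestic pension funds' purchases of foreign equities 785.5; capital account: sale of embassy land to a foreign government 49.1, debt forgiveness received from foreign official creditors 83.2.)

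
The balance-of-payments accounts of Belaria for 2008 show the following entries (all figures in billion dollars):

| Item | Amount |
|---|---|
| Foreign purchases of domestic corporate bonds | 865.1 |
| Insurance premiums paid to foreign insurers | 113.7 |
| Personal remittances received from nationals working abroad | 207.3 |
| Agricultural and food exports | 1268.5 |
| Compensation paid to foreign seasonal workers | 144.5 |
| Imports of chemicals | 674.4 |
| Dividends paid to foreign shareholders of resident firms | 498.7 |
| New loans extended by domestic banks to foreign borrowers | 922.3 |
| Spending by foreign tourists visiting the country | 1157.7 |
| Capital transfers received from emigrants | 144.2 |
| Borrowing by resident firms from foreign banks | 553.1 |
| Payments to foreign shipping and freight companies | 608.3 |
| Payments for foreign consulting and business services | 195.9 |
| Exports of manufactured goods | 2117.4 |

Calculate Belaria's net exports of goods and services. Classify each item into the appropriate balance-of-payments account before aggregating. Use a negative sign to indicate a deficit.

Goods: 1268.5 + 2117.4 - 674.4 = 2711.5
Services: -113.7 - 608.3 - 195.9 + 1157.7 = 239.8
Trade balance = 2711.5 + 239.8 = 2951.3
(Excluded from the trade balance — financial account: foreign purchases of domestic corporate bonds 865.1, new loans extended by domestic banks to foreign borrowers 922.3, borrowing by resident firms from foreign banks 553.1; secondary income: personal remittances received from nationals working abroad 207.3; primary income: compensation paid to foreign seasonal workers 144.5, dividends paid to foreign shareholders of resident firms 498.7; capital account: capital transfers received from emigrants 144.2.)

2951.3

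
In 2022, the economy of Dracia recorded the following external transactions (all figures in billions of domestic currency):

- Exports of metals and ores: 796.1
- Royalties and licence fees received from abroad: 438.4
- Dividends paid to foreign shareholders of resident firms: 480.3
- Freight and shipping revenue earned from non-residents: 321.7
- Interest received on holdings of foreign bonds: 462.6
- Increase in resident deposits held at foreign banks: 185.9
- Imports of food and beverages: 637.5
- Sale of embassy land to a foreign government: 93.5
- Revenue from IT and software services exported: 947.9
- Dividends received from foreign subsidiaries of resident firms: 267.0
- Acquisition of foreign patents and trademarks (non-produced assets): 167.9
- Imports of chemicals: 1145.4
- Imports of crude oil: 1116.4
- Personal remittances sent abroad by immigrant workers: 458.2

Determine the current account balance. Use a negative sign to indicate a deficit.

Goods: -1116.4 - 637.5 - 1145.4 + 796.1 = -2103.2
Services: 321.7 + 438.4 + 947.9 = 1708.0
Primary income: 267.0 - 480.3 + 462.6 = 249.3
Secondary income: -458.2
Current account = (-2103.2) + 1708.0 + 249.3 + (-458.2) = -604.1
(Excluded from the current account — financial account: increase in resident deposits held at foreign banks 185.9; capital account: sale of embassy land to a foreign government 93.5, acquisition of foreign patents and trademarks (non-produced assets) 167.9.)

-604.1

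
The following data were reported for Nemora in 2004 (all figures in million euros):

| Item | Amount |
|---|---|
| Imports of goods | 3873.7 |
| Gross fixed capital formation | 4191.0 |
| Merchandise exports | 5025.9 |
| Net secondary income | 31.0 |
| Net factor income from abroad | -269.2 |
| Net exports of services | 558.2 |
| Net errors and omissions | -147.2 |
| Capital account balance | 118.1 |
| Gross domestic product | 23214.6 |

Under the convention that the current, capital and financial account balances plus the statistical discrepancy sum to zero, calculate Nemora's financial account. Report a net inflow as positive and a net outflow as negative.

-1443.1

Goods balance = 5025.9 - 3873.7 = 1152.2
Services balance = 558.2
Trade balance (goods + services) = 1152.2 + 558.2 = 1710.4
Net primary income = -269.2
Net secondary income = 31.0
Current account = 1710.4 + (-269.2) + 31.0 = 1472.2
Financial account = -(1472.2 + 118.1 + (-147.2)) = -1443.1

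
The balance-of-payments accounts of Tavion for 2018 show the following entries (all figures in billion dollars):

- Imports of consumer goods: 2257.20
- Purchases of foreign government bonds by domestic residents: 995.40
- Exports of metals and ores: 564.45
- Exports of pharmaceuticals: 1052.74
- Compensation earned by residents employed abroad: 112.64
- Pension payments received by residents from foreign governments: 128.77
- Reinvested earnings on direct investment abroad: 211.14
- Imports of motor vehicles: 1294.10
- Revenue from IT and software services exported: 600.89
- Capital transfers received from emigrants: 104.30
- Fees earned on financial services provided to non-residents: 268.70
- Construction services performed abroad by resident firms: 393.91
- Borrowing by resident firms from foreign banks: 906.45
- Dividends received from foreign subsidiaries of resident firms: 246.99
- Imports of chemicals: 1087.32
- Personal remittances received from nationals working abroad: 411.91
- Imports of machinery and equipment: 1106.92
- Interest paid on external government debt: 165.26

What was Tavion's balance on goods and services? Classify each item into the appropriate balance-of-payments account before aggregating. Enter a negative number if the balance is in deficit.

-2864.85

Goods: -1294.10 + 564.45 - 2257.20 - 1087.32 - 1106.92 + 1052.74 = -4128.35
Services: 393.91 + 600.89 + 268.70 = 1263.50
Trade balance = -4128.35 + 1263.50 = -2864.85
(Excluded from the trade balance — financial account: purchases of foreign government bonds by domestic residents 995.40, borrowing by resident firms from foreign banks 906.45; primary income: compensation earned by residents employed abroad 112.64, reinvested earnings on direct investment abroad 211.14, dividends received from foreign subsidiaries of resident firms 246.99, interest paid on external government debt 165.26; secondary income: pension payments received by residents from foreign governments 128.77, personal remittances received from nationals working abroad 411.91; capital account: capital transfers received from emigrants 104.30.)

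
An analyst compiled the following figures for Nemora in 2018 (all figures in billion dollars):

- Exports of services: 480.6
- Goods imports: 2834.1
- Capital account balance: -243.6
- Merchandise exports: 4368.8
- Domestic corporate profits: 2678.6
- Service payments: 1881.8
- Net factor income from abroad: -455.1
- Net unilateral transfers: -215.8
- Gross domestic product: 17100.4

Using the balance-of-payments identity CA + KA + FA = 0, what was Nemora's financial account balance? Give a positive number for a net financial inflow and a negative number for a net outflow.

781.0

Goods balance = 4368.8 - 2834.1 = 1534.7
Services balance = 480.6 - 1881.8 = -1401.2
Trade balance (goods + services) = 1534.7 + (-1401.2) = 133.5
Net primary income = -455.1
Net secondary income = -215.8
Current account = 133.5 + (-455.1) + (-215.8) = -537.4
Financial account = -(-537.4 + (-243.6)) = 781.0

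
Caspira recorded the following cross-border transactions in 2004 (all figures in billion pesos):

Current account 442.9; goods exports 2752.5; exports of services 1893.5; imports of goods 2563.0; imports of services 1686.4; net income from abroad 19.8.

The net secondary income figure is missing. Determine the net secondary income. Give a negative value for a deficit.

Current account = goods balance + services balance + net primary income + net secondary income
Sum of the known components = 416.4
Net secondary income = CA - (known components) = 442.9 - 416.4 = 26.5

26.5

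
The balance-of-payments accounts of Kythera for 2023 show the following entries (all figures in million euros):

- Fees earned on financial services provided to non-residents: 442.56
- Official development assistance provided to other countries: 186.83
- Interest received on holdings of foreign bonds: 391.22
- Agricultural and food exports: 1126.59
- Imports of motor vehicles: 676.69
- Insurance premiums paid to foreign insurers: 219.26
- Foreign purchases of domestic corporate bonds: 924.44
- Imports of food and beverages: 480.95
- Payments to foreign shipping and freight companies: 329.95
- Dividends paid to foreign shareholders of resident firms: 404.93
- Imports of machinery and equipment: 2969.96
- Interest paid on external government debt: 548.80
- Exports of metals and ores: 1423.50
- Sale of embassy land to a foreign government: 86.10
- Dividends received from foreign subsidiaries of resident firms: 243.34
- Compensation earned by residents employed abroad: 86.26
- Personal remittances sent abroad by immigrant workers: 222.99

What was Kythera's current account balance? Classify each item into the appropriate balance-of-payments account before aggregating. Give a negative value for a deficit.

-2326.89

Goods: -676.69 - 2969.96 + 1126.59 - 480.95 + 1423.50 = -1577.51
Services: -329.95 + 442.56 - 219.26 = -106.65
Primary income: 391.22 + 86.26 + 243.34 - 548.80 - 404.93 = -232.91
Secondary income: -222.99 - 186.83 = -409.82
Current account = (-1577.51) + (-106.65) + (-232.91) + (-409.82) = -2326.89
(Excluded from the current account — financial account: foreign purchases of domestic corporate bonds 924.44; capital account: sale of embassy land to a foreign government 86.10.)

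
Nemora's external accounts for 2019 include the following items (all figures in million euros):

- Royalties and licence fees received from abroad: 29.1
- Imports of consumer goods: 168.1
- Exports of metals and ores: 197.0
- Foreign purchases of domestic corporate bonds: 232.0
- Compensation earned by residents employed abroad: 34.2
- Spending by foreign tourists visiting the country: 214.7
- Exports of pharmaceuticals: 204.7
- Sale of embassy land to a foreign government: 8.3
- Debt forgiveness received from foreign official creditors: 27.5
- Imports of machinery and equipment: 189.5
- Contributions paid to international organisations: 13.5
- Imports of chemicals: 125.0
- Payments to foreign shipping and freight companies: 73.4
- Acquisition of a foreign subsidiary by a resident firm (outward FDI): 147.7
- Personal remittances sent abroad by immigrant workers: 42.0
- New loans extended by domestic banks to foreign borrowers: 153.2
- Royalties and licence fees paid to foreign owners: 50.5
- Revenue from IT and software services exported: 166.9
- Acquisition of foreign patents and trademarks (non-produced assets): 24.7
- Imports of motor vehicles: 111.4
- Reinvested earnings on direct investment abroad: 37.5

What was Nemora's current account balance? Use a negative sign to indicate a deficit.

Goods: -111.4 - 189.5 - 168.1 + 204.7 + 197.0 - 125.0 = -192.3
Services: -73.4 + 29.1 - 50.5 + 214.7 + 166.9 = 286.8
Primary income: 34.2 + 37.5 = 71.7
Secondary income: -42.0 - 13.5 = -55.5
Current account = (-192.3) + 286.8 + 71.7 + (-55.5) = 110.7
(Excluded from the current account — financial account: foreign purchases of domestic corporate bonds 232.0, acquisition of a foreign subsidiary by a resident firm (outward FDI) 147.7, new loans extended by domestic banks to foreign borrowers 153.2; capital account: sale of embassy land to a foreign government 8.3, debt forgiveness received from foreign official creditors 27.5, acquisition of foreign patents and trademarks (non-produced assets) 24.7.)

110.7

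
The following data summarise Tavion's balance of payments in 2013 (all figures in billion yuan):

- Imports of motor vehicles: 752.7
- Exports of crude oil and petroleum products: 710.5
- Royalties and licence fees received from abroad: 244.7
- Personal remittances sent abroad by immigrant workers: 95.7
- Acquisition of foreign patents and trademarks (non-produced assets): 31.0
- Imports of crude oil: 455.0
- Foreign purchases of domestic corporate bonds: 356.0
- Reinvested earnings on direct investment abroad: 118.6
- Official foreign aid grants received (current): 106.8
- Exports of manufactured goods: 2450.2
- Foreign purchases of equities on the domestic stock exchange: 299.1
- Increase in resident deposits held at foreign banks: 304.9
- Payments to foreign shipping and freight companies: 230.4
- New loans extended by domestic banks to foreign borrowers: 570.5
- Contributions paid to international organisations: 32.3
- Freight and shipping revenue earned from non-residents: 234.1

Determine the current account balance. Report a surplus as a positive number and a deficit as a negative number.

2298.8

Goods: 2450.2 + 710.5 - 455.0 - 752.7 = 1953.0
Services: 234.1 - 230.4 + 244.7 = 248.4
Primary income: 118.6
Secondary income: -95.7 - 32.3 + 106.8 = -21.2
Current account = 1953.0 + 248.4 + 118.6 + (-21.2) = 2298.8
(Excluded from the current account — capital account: acquisition of foreign patents and trademarks (non-produced assets) 31.0; financial account: foreign purchases of domestic corporate bonds 356.0, foreign purchases of equities on the domestic stock exchange 299.1, increase in resident deposits held at foreign banks 304.9, new loans extended by domestic banks to foreign borrowers 570.5.)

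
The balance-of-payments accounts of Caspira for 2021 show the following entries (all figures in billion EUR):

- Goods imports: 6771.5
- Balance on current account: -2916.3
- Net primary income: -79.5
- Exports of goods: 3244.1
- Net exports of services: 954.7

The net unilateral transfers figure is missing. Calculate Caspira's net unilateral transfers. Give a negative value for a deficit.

-264.1

Current account = goods balance + services balance + net primary income + net secondary income
Sum of the known components = -2652.2
Net unilateral transfers = CA - (known components) = -2916.3 - (-2652.2) = -264.1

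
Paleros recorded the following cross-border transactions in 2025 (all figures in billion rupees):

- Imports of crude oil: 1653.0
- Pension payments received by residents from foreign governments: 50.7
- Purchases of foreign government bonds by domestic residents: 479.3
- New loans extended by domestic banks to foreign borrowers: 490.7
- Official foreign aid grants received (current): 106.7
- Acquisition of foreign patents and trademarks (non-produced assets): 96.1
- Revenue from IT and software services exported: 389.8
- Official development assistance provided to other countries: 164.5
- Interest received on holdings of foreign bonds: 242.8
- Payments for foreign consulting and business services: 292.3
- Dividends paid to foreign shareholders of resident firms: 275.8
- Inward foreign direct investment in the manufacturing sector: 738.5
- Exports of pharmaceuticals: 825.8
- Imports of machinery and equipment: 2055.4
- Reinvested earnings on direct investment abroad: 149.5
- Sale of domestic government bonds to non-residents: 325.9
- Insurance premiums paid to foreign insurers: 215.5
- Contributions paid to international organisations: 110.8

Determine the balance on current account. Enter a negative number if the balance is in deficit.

Goods: -1653.0 + 825.8 - 2055.4 = -2882.6
Services: 389.8 - 215.5 - 292.3 = -118.0
Primary income: 149.5 + 242.8 - 275.8 = 116.5
Secondary income: -164.5 - 110.8 + 50.7 + 106.7 = -117.9
Current account = (-2882.6) + (-118.0) + 116.5 + (-117.9) = -3002.0
(Excluded from the current account — financial account: purchases of foreign government bonds by domestic residents 479.3, new loans extended by domestic banks to foreign borrowers 490.7, inward foreign direct investment in the manufacturing sector 738.5, sale of domestic government bonds to non-residents 325.9; capital account: acquisition of foreign patents and trademarks (non-produced assets) 96.1.)

-3002.0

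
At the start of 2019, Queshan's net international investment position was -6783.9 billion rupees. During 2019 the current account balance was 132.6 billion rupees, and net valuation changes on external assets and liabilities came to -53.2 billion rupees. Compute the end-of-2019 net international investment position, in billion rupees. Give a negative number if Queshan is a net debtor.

Change in NIIP = current account + net valuation change = 132.6 + (-53.2) = 79.4
End-of-year NIIP = -6783.9 + 79.4 = -6704.5

-6704.5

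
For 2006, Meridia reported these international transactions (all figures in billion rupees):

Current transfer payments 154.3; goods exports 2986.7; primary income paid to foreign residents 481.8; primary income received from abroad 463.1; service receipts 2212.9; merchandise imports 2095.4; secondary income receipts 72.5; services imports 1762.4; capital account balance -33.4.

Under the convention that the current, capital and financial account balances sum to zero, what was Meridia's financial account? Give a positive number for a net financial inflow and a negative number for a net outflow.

-1207.9

Goods balance = 2986.7 - 2095.4 = 891.3
Services balance = 2212.9 - 1762.4 = 450.5
Trade balance (goods + services) = 891.3 + 450.5 = 1341.8
Net primary income = 463.1 - 481.8 = -18.7
Net secondary income = 72.5 - 154.3 = -81.8
Current account = 1341.8 + (-18.7) + (-81.8) = 1241.3
Financial account = -(1241.3 + (-33.4)) = -1207.9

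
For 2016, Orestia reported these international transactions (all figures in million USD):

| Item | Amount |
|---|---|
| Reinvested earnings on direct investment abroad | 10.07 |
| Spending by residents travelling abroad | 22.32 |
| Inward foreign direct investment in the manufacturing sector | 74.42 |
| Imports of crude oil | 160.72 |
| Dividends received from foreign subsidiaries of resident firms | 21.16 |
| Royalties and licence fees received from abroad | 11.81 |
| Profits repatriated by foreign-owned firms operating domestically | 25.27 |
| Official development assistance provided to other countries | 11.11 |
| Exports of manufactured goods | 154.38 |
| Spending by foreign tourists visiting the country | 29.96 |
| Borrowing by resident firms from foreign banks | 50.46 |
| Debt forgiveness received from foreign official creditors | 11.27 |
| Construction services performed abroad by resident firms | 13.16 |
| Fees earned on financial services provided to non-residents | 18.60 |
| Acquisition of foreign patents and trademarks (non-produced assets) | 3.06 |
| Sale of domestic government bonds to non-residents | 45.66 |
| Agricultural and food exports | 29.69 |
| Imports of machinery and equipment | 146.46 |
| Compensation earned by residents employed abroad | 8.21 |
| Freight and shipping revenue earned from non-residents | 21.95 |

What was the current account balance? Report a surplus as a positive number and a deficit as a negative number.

Goods: -146.46 - 160.72 + 154.38 + 29.69 = -123.11
Services: 18.60 + 11.81 + 13.16 + 21.95 - 22.32 + 29.96 = 73.16
Primary income: 10.07 + 8.21 + 21.16 - 25.27 = 14.17
Secondary income: -11.11
Current account = (-123.11) + 73.16 + 14.17 + (-11.11) = -46.89
(Excluded from the current account — financial account: inward foreign direct investment in the manufacturing sector 74.42, borrowing by resident firms from foreign banks 50.46, sale of domestic government bonds to non-residents 45.66; capital account: debt forgiveness received from foreign official creditors 11.27, acquisition of foreign patents and trademarks (non-produced assets) 3.06.)

-46.89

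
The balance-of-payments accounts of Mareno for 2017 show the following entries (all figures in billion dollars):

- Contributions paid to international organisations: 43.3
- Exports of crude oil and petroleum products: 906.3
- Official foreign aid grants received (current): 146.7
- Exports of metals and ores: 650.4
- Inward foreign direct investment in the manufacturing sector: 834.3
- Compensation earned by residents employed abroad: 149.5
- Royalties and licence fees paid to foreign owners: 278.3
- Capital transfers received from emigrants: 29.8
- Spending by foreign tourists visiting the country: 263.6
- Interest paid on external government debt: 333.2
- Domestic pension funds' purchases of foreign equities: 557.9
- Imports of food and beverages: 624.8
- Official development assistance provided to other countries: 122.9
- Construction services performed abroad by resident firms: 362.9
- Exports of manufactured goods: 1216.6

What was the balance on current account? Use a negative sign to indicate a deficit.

2293.5

Goods: 650.4 - 624.8 + 1216.6 + 906.3 = 2148.5
Services: 362.9 + 263.6 - 278.3 = 348.2
Primary income: 149.5 - 333.2 = -183.7
Secondary income: -122.9 - 43.3 + 146.7 = -19.5
Current account = 2148.5 + 348.2 + (-183.7) + (-19.5) = 2293.5
(Excluded from the current account — financial account: inward foreign direct investment in the manufacturing sector 834.3, domestic pension funds' purchases of foreign equities 557.9; capital account: capital transfers received from emigrants 29.8.)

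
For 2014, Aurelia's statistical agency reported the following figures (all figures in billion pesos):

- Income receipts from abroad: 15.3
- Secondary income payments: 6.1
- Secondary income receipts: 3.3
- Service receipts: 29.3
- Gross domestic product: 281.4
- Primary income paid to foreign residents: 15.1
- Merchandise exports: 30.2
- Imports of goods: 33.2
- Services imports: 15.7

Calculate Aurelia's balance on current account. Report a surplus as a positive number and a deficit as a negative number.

Goods balance = 30.2 - 33.2 = -3.0
Services balance = 29.3 - 15.7 = 13.6
Trade balance (goods + services) = -3.0 + 13.6 = 10.6
Net primary income = 15.3 - 15.1 = 0.2
Net secondary income = 3.3 - 6.1 = -2.8
Current account = 10.6 + 0.2 + (-2.8) = 8.0

8.0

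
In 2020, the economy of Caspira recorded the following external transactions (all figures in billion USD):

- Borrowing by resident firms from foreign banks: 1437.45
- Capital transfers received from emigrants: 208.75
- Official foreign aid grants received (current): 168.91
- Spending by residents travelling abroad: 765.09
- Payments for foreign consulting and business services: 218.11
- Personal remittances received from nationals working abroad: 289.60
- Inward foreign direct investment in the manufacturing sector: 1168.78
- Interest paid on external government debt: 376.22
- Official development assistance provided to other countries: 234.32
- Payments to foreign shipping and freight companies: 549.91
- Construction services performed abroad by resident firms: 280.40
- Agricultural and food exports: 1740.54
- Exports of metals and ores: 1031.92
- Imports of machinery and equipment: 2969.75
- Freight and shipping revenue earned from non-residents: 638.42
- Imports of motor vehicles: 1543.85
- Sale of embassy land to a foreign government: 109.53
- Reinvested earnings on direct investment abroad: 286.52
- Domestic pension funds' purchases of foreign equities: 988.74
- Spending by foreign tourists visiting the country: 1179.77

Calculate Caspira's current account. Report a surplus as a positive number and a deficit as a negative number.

-1041.17

Goods: 1740.54 + 1031.92 - 2969.75 - 1543.85 = -1741.14
Services: 638.42 - 765.09 - 218.11 + 1179.77 + 280.40 - 549.91 = 565.48
Primary income: 286.52 - 376.22 = -89.70
Secondary income: 168.91 + 289.60 - 234.32 = 224.19
Current account = (-1741.14) + 565.48 + (-89.70) + 224.19 = -1041.17
(Excluded from the current account — financial account: borrowing by resident firms from foreign banks 1437.45, inward foreign direct investment in the manufacturing sector 1168.78, domestic pension funds' purchases of foreign equities 988.74; capital account: capital transfers received from emigrants 208.75, sale of embassy land to a foreign government 109.53.)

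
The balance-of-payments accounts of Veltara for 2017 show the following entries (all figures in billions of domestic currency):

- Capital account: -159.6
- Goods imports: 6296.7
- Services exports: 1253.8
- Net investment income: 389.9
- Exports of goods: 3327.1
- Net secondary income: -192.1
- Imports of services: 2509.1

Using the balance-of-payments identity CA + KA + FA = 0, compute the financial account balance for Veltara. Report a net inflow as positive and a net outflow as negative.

4186.7

Goods balance = 3327.1 - 6296.7 = -2969.6
Services balance = 1253.8 - 2509.1 = -1255.3
Trade balance (goods + services) = -2969.6 + (-1255.3) = -4224.9
Net primary income = 389.9
Net secondary income = -192.1
Current account = -4224.9 + 389.9 + (-192.1) = -4027.1
Financial account = -(-4027.1 + (-159.6)) = 4186.7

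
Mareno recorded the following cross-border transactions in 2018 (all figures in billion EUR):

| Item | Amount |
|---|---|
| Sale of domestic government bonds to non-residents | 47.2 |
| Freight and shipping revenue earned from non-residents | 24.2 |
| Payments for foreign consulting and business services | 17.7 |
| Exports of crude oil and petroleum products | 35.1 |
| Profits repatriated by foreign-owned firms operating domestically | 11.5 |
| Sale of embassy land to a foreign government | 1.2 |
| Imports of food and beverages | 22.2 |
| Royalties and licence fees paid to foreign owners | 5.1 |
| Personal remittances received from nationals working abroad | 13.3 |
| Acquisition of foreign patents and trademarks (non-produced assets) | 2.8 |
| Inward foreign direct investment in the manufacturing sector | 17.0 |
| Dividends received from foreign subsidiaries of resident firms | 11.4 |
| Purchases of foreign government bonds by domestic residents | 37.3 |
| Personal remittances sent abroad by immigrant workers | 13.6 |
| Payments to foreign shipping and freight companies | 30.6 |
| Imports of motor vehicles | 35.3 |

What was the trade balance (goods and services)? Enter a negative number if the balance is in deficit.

-51.6

Goods: 35.1 - 35.3 - 22.2 = -22.4
Services: -5.1 - 30.6 - 17.7 + 24.2 = -29.2
Trade balance = -22.4 + (-29.2) = -51.6
(Excluded from the trade balance — financial account: sale of domestic government bonds to non-residents 47.2, inward foreign direct investment in the manufacturing sector 17.0, purchases of foreign government bonds by domestic residents 37.3; primary income: profits repatriated by foreign-owned firms operating domestically 11.5, dividends received from foreign subsidiaries of resident firms 11.4; capital account: sale of embassy land to a foreign government 1.2, acquisition of foreign patents and trademarks (non-produced assets) 2.8; secondary income: personal remittances received from nationals working abroad 13.3, personal remittances sent abroad by immigrant workers 13.6.)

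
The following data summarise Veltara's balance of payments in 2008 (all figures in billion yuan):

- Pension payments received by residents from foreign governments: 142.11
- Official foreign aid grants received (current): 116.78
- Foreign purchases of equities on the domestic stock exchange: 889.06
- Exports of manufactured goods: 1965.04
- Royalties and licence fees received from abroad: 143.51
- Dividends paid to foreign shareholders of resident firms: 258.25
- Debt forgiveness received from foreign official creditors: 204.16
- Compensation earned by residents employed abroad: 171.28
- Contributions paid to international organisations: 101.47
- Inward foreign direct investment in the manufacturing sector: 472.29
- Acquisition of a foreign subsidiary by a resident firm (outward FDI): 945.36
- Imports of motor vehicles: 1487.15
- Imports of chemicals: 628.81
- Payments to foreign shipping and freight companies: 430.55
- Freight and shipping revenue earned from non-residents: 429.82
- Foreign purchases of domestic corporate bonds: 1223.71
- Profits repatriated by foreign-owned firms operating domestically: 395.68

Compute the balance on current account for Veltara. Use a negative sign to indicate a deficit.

-333.37

Goods: -1487.15 + 1965.04 - 628.81 = -150.92
Services: 143.51 + 429.82 - 430.55 = 142.78
Primary income: 171.28 - 395.68 - 258.25 = -482.65
Secondary income: 116.78 - 101.47 + 142.11 = 157.42
Current account = (-150.92) + 142.78 + (-482.65) + 157.42 = -333.37
(Excluded from the current account — financial account: foreign purchases of equities on the domestic stock exchange 889.06, inward foreign direct investment in the manufacturing sector 472.29, acquisition of a foreign subsidiary by a resident firm (outward FDI) 945.36, foreign purchases of domestic corporate bonds 1223.71; capital account: debt forgiveness received from foreign official creditors 204.16.)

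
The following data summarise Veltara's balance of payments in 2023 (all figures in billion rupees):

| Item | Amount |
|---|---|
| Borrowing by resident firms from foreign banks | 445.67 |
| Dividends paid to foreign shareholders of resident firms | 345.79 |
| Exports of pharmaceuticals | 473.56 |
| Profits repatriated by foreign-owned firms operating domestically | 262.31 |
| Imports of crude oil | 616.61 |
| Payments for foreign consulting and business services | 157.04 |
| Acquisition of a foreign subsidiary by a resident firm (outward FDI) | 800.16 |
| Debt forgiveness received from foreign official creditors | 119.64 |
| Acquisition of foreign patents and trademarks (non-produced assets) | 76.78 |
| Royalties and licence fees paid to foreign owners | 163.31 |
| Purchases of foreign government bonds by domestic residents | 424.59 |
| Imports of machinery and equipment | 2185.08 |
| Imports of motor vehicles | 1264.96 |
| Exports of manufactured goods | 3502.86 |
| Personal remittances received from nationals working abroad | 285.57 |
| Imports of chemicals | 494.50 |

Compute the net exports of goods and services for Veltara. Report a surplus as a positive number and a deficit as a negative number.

-905.08

Goods: -1264.96 + 473.56 - 494.50 + 3502.86 - 616.61 - 2185.08 = -584.73
Services: -163.31 - 157.04 = -320.35
Trade balance = -584.73 + (-320.35) = -905.08
(Excluded from the trade balance — financial account: borrowing by resident firms from foreign banks 445.67, acquisition of a foreign subsidiary by a resident firm (outward FDI) 800.16, purchases of foreign government bonds by domestic residents 424.59; primary income: dividends paid to foreign shareholders of resident firms 345.79, profits repatriated by foreign-owned firms operating domestically 262.31; capital account: debt forgiveness received from foreign official creditors 119.64, acquisition of foreign patents and trademarks (non-produced assets) 76.78; secondary income: personal remittances received from nationals working abroad 285.57.)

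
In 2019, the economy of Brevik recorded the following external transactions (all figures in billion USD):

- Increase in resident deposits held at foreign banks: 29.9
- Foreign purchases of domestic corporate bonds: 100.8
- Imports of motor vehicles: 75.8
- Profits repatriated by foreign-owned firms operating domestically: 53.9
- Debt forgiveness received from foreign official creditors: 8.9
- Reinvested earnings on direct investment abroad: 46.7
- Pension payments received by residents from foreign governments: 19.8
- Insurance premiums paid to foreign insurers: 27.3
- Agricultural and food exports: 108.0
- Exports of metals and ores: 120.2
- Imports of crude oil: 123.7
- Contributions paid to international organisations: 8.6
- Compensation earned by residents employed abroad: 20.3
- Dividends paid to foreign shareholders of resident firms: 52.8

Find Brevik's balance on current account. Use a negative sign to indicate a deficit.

Goods: 108.0 - 123.7 - 75.8 + 120.2 = 28.7
Services: -27.3
Primary income: 20.3 + 46.7 - 52.8 - 53.9 = -39.7
Secondary income: 19.8 - 8.6 = 11.2
Current account = 28.7 + (-27.3) + (-39.7) + 11.2 = -27.1
(Excluded from the current account — financial account: increase in resident deposits held at foreign banks 29.9, foreign purchases of domestic corporate bonds 100.8; capital account: debt forgiveness received from foreign official creditors 8.9.)

-27.1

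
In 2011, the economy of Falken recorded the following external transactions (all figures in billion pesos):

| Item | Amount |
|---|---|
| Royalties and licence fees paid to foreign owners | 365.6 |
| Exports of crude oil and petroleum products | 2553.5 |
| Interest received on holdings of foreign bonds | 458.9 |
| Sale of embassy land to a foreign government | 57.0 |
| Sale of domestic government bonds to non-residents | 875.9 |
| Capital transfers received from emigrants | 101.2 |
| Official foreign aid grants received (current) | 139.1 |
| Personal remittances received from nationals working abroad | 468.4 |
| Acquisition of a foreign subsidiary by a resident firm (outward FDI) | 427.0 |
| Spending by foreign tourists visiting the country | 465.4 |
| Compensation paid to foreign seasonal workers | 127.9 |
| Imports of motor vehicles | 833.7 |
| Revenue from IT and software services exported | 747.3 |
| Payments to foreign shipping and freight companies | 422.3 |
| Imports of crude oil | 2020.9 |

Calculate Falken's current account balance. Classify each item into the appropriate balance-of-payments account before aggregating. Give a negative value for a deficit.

Goods: -833.7 - 2020.9 + 2553.5 = -301.1
Services: 465.4 + 747.3 - 422.3 - 365.6 = 424.8
Primary income: 458.9 - 127.9 = 331.0
Secondary income: 139.1 + 468.4 = 607.5
Current account = (-301.1) + 424.8 + 331.0 + 607.5 = 1062.2
(Excluded from the current account — capital account: sale of embassy land to a foreign government 57.0, capital transfers received from emigrants 101.2; financial account: sale of domestic government bonds to non-residents 875.9, acquisition of a foreign subsidiary by a resident firm (outward FDI) 427.0.)

1062.2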